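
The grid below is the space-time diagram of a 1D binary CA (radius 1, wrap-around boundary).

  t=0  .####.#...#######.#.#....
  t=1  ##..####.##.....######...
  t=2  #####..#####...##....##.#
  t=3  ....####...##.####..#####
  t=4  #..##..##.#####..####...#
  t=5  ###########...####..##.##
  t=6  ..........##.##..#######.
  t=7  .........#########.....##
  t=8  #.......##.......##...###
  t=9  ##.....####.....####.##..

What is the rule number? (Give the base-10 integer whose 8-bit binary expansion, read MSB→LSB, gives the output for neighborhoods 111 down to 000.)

  ### -> .   bit 7 = 0  t=0,i=2
  ##. -> #   bit 6 = 1  t=0,i=4
  #.# -> #   bit 5 = 1  t=0,i=5
  #.. -> #   bit 4 = 1  t=0,i=7
  .## -> #   bit 3 = 1  t=0,i=1
  .#. -> #   bit 2 = 1  t=0,i=6
  ..# -> #   bit 1 = 1  t=0,i=0
  ... -> .   bit 0 = 0  t=0,i=8
  bits 01111110 = 126

126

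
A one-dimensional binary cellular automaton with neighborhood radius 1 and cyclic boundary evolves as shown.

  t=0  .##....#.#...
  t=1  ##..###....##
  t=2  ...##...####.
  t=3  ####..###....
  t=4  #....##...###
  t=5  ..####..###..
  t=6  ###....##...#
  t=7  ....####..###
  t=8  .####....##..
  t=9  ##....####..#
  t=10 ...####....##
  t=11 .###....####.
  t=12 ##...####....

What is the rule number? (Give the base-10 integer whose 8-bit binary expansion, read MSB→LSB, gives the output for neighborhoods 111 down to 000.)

  nb ###: next=.  (t=1,i=0, bit7=0)
  nb ##.: next=.  (t=0,i=2, bit6=0)
  nb #.#: next=.  (t=0,i=8, bit5=0)
  nb #..: next=.  (t=0,i=3, bit4=0)
  nb .##: next=#  (t=0,i=1, bit3=1)
  nb .#.: next=.  (t=0,i=7, bit2=0)
  nb ..#: next=#  (t=0,i=0, bit1=1)
  nb ...: next=#  (t=0,i=4, bit0=1)
  bits 00001011 = 11

11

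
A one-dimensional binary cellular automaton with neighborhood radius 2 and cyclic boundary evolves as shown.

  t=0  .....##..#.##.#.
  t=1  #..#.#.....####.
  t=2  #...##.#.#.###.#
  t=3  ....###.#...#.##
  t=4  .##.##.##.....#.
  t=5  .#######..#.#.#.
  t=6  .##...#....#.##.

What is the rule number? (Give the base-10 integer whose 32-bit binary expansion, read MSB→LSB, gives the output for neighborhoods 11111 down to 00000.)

  #####|.  b31=0 t=5,i=3
  ####.|#  b30=1 t=1,i=13
  ###.#|.  b29=0 t=1,i=14
  ###..|.  b28=0 t=5,i=7
  ##.##|#  b27=1 t=2,i=14
  ##.#.|#  b26=1 t=0,i=13
  ##..#|.  b25=0 t=0,i=7
  ##...|.  b24=0 t=2,i=1
  #.###|.  b23=0 t=2,i=11
  #.##.|#  b22=1 t=0,i=11
  #.#.#|.  b21=0 t=2,i=7
  #.#..|#  b20=1 t=0,i=14
  #..##|.  b19=0 t=4,i=0
  #..#.|.  b18=0 t=0,i=8
  #...#|.  b17=0 t=2,i=2
  #....|#  b16=1 t=0,i=0
  .####|#  b15=1 t=1,i=12
  .###.|#  b14=1 t=2,i=12
  .##.#|#  b13=1 t=0,i=12
  .##..|.  b12=0 t=0,i=6
  .#.##|.  b11=0 t=0,i=10
  .#.#.|#  b10=1 t=1,i=4
  .#..#|.  b9=0 t=1,i=1
  .#...|.  b8=0 t=0,i=15
  ..###|#  b7=1 t=1,i=11
  ..##.|#  b6=1 t=0,i=5
  ..#.#|.  b5=0 t=0,i=9
  ..#..|#  b4=1 t=4,i=14
  ...##|.  b3=0 t=0,i=4
  ...#.|.  b2=0 t=3,i=11
  ....#|#  b1=1 t=0,i=3
  .....|.  b0=0 t=0,i=1
  bits 01001100010100011110010011010010 = 1280435410

1280435410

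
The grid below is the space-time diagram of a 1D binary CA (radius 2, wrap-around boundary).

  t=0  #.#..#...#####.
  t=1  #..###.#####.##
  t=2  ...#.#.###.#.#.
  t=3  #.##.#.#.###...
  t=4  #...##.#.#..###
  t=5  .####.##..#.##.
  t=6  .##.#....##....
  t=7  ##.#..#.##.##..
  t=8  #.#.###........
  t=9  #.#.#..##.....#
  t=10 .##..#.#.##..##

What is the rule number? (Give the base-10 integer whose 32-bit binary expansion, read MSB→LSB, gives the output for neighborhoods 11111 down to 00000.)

  ##### -> #   bit 31 = 1  t=0,i=11
  ####. -> .   bit 30 = 0  t=0,i=12
  ###.# -> #   bit 29 = 1  t=0,i=13
  ###.. -> .   bit 28 = 0  t=1,i=0
  ##.## -> .   bit 27 = 0  t=1,i=6
  ##.#. -> #   bit 26 = 1  t=0,i=14
  ##..# -> .   bit 25 = 0  t=1,i=1
  ##... -> #   bit 24 = 1  t=3,i=12
  #.### -> #   bit 23 = 1  t=1,i=7
  #.##. -> .   bit 22 = 0  t=3,i=2
  #.#.# -> #   bit 21 = 1  t=0,i=0
  #.#.. -> .   bit 20 = 0  t=0,i=2
  #..## -> .   bit 19 = 0  t=1,i=2
  #..#. -> #   bit 18 = 1  t=0,i=4
  #...# -> #   bit 17 = 1  t=0,i=7
  #.... -> #   bit 16 = 1  t=2,i=0
  .#### -> #   bit 15 = 1  t=0,i=10
  .###. -> .   bit 14 = 0  t=1,i=4
  .##.# -> .   bit 13 = 0  t=3,i=3
  .##.. -> .   bit 12 = 0  t=5,i=7
  .#.## -> .   bit 11 = 0  t=2,i=6
  .#.#. -> .   bit 10 = 0  t=0,i=1
  .#..# -> #   bit 9 = 1  t=0,i=3
  .#... -> .   bit 8 = 0  t=0,i=6
  ..### -> #   bit 7 = 1  t=0,i=9
  ..##. -> #   bit 6 = 1  t=4,i=4
  ..#.# -> #   bit 5 = 1  t=2,i=3
  ..#.. -> #   bit 4 = 1  t=0,i=5
  ...## -> #   bit 3 = 1  t=0,i=8
  ...#. -> #   bit 2 = 1  t=2,i=2
  ....# -> .   bit 1 = 0  t=2,i=1
  ..... -> .   bit 0 = 0  t=6,i=13
  bits 10100101101001111000001011111100 = 2779218684

2779218684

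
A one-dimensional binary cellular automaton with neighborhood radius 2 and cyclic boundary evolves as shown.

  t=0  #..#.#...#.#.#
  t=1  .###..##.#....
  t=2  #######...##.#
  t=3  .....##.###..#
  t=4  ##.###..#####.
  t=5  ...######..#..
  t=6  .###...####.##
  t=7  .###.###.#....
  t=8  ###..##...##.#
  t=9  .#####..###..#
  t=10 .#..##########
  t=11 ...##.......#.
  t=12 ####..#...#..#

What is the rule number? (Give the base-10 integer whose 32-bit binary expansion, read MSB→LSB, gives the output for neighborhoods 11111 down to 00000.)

1385120234

  #####|.  b31=0 t=2,i=1
  ####.|#  b30=1 t=2,i=5
  ###.#|.  b29=0 t=4,i=12
  ###..|#  b28=1 t=1,i=3
  ##.##|.  b27=0 t=2,i=12
  ##.#.|.  b26=0 t=1,i=8
  ##..#|#  b25=1 t=0,i=1
  ##...|.  b24=0 t=2,i=7
  #.###|#  b23=1 t=2,i=13
  #.##.|.  b22=0 t=0,i=13
  #.#.#|.  b21=0 t=0,i=11
  #.#..|.  b20=0 t=0,i=5
  #..##|#  b19=1 t=1,i=5
  #..#.|#  b18=1 t=0,i=2
  #...#|#  b17=1 t=0,i=7
  #....|#  b16=1 t=1,i=11
  .####|.  b15=0 t=2,i=0
  .###.|#  b14=1 t=1,i=2
  .##.#|.  b13=0 t=1,i=7
  .##..|.  b12=0 t=0,i=0
  .#.##|.  b11=0 t=0,i=12
  .#.#.|.  b10=0 t=0,i=4
  .#..#|.  b9=0 t=10,i=2
  .#...|#  b8=1 t=0,i=6
  ..###|#  b7=1 t=1,i=1
  ..##.|#  b6=1 t=1,i=6
  ..#.#|#  b5=1 t=0,i=3
  ..#..|.  b4=0 t=3,i=13
  ...##|#  b3=1 t=1,i=0
  ...#.|.  b2=0 t=0,i=8
  ....#|#  b1=1 t=1,i=13
  .....|.  b0=0 t=1,i=12
  bits 01010010100011110100000111101010 = 1385120234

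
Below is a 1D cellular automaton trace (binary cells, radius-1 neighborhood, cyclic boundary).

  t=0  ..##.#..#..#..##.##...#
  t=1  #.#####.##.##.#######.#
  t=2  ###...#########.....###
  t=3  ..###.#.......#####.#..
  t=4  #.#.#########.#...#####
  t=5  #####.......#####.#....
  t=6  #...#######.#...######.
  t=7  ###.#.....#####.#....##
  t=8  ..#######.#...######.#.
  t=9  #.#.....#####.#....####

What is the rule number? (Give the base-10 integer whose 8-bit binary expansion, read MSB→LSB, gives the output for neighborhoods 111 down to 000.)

125

  nb ###: next=.  (t=1,i=3, bit7=0)
  nb ##.: next=#  (t=0,i=3, bit6=1)
  nb #.#: next=#  (t=0,i=4, bit5=1)
  nb #..: next=#  (t=0,i=0, bit4=1)
  nb .##: next=#  (t=0,i=2, bit3=1)
  nb .#.: next=#  (t=0,i=5, bit2=1)
  nb ..#: next=.  (t=0,i=1, bit1=0)
  nb ...: next=#  (t=0,i=20, bit0=1)
  bits 01111101 = 125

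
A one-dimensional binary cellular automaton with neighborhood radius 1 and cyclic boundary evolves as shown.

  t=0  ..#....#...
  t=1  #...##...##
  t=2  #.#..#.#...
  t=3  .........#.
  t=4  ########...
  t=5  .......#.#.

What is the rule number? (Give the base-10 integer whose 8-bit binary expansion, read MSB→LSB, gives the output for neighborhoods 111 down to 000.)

65

  [7] ### => .  t=1,i=10
  [6] ##. => #  t=1,i=0
  [5] #.# => .  t=2,i=1
  [4] #.. => .  t=0,i=3
  [3] .## => .  t=1,i=4
  [2] .#. => .  t=0,i=2
  [1] ..# => .  t=0,i=1
  [0] ... => #  t=0,i=0
  bits 01000001 = 65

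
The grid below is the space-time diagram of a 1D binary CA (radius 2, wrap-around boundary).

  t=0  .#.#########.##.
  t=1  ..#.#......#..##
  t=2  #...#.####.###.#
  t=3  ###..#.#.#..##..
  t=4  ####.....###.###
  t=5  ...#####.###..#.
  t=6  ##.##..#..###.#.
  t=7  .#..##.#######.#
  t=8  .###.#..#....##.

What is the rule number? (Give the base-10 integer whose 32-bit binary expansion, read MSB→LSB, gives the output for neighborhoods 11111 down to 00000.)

  [31] ##### => .  t=0,i=5
  [30] ####. => .  t=0,i=10
  [29] ###.# => #  t=0,i=11
  [28] ###.. => #  t=3,i=2
  [27] ##.## => .  t=0,i=12
  [26] ##.#. => #  t=6,i=13
  [25] ##..# => #  t=0,i=15
  [24] ##... => #  t=2,i=1
  [23] #.### => .  t=0,i=3
  [22] #.##. => .  t=0,i=13
  [21] #.#.# => .  t=3,i=7
  [20] #.#.. => #  t=1,i=4
  [19] #..## => #  t=1,i=13
  [18] #..#. => .  t=0,i=0
  [17] #...# => #  t=2,i=2
  [16] #.... => #  t=1,i=6
  [15] .#### => #  t=0,i=4
  [14] .###. => #  t=2,i=12
  [13] .##.# => #  t=6,i=1
  [12] .##.. => #  t=0,i=14
  [11] .#.## => #  t=0,i=2
  [10] .#.#. => .  t=1,i=3
  [9] .#..# => #  t=1,i=12
  [8] .#... => .  t=1,i=5
  [7] ..### => #  t=3,i=0
  [6] ..##. => .  t=1,i=14
  [5] ..#.# => .  t=0,i=1
  [4] ..#.. => #  t=1,i=11
  [3] ...## => .  t=4,i=8
  [2] ...#. => .  t=1,i=10
  [1] ....# => #  t=1,i=9
  [0] ..... => #  t=1,i=7
  bits 00110111000110111111101010010011 = 924580499

924580499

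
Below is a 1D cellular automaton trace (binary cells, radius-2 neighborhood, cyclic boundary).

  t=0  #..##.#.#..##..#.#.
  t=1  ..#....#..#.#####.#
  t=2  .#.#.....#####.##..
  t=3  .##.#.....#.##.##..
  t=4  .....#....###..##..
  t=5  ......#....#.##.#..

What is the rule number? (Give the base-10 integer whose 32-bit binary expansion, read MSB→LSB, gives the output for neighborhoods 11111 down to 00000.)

1657593120

  nb #####: next=.  (t=1,i=14, bit31=0)
  nb ####.: next=#  (t=1,i=15, bit30=1)
  nb ###.#: next=#  (t=1,i=16, bit29=1)
  nb ###..: next=.  (t=4,i=12, bit28=0)
  nb ##.##: next=.  (t=2,i=14, bit27=0)
  nb ##.#.: next=.  (t=0,i=5, bit26=0)
  nb ##..#: next=#  (t=0,i=13, bit25=1)
  nb ##...: next=.  (t=2,i=17, bit24=0)
  nb #.###: next=#  (t=1,i=12, bit23=1)
  nb #.##.: next=#  (t=2,i=15, bit22=1)
  nb #.#.#: next=.  (t=0,i=6, bit21=0)
  nb #.#..: next=.  (t=0,i=0, bit20=0)
  nb #..##: next=#  (t=0,i=2, bit19=1)
  nb #..#.: next=#  (t=0,i=14, bit18=1)
  nb #...#: next=.  (t=2,i=18, bit17=0)
  nb #....: next=.  (t=1,i=4, bit16=0)
  nb .####: next=#  (t=1,i=13, bit15=1)
  nb .###.: next=#  (t=4,i=11, bit14=1)
  nb .##.#: next=.  (t=0,i=4, bit13=0)
  nb .##..: next=#  (t=0,i=12, bit12=1)
  nb .#.##: next=#  (t=1,i=11, bit11=1)
  nb .#.#.: next=#  (t=0,i=7, bit10=1)
  nb .#..#: next=.  (t=0,i=1, bit9=0)
  nb .#...: next=#  (t=1,i=3, bit8=1)
  nb ..###: next=.  (t=2,i=9, bit7=0)
  nb ..##.: next=.  (t=0,i=3, bit6=0)
  nb ..#.#: next=#  (t=0,i=15, bit5=1)
  nb ..#..: next=.  (t=1,i=2, bit4=0)
  nb ...##: next=.  (t=2,i=8, bit3=0)
  nb ...#.: next=.  (t=1,i=6, bit2=0)
  nb ....#: next=.  (t=1,i=5, bit1=0)
  nb .....: next=.  (t=2,i=6, bit0=0)
  bits 01100010110011001101110100100000 = 1657593120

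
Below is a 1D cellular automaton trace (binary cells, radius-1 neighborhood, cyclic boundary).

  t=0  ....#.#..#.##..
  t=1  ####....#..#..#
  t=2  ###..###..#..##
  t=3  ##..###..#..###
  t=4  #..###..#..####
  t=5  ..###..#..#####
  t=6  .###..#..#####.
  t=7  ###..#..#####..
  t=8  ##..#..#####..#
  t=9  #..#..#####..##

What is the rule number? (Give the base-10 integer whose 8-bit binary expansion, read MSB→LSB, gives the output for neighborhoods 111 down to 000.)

  ### -> #   bit 7 = 1  t=1,i=0
  ##. -> .   bit 6 = 0  t=0,i=12
  #.# -> .   bit 5 = 0  t=0,i=5
  #.. -> .   bit 4 = 0  t=0,i=7
  .## -> #   bit 3 = 1  t=0,i=11
  .#. -> .   bit 2 = 0  t=0,i=4
  ..# -> #   bit 1 = 1  t=0,i=3
  ... -> #   bit 0 = 1  t=0,i=0
  bits 10001011 = 139

139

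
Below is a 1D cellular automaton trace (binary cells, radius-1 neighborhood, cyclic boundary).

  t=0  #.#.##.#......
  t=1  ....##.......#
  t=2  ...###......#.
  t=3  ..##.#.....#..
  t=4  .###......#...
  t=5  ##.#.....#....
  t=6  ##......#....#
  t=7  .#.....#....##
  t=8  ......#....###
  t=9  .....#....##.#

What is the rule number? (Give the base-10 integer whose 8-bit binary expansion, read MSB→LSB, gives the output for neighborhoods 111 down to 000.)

74

  [7] ### => .  t=2,i=4
  [6] ##. => #  t=0,i=5
  [5] #.# => .  t=0,i=1
  [4] #.. => .  t=0,i=8
  [3] .## => #  t=0,i=4
  [2] .#. => .  t=0,i=0
  [1] ..# => #  t=0,i=13
  [0] ... => .  t=0,i=9
  bits 01001010 = 74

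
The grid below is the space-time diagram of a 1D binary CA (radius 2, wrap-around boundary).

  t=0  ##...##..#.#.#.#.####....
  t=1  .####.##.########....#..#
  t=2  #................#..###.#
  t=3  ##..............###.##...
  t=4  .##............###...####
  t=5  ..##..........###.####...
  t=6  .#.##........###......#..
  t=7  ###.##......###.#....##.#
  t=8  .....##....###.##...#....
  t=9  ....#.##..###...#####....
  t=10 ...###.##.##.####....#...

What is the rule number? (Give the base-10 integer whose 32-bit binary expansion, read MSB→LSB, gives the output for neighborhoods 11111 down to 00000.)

120741564

  nb #####: next=.  (t=1,i=11, bit31=0)
  nb ####.: next=.  (t=0,i=19, bit30=0)
  nb ###.#: next=.  (t=1,i=4, bit29=0)
  nb ###..: next=.  (t=0,i=20, bit28=0)
  nb ##.##: next=.  (t=1,i=5, bit27=0)
  nb ##.#.: next=#  (t=7,i=15, bit26=1)
  nb ##..#: next=#  (t=0,i=7, bit25=1)
  nb ##...: next=#  (t=0,i=2, bit24=1)
  nb #.###: next=.  (t=0,i=17, bit23=0)
  nb #.##.: next=.  (t=1,i=6, bit22=0)
  nb #.#.#: next=#  (t=0,i=11, bit21=1)
  nb #.#..: next=#  (t=7,i=16, bit20=1)
  nb #..##: next=.  (t=2,i=19, bit19=0)
  nb #..#.: next=.  (t=0,i=8, bit18=0)
  nb #...#: next=#  (t=0,i=3, bit17=1)
  nb #....: next=.  (t=0,i=22, bit16=0)
  nb .####: next=.  (t=0,i=18, bit15=0)
  nb .###.: next=#  (t=2,i=21, bit14=1)
  nb .##.#: next=.  (t=1,i=7, bit13=0)
  nb .##..: next=#  (t=0,i=1, bit12=1)
  nb .#.##: next=#  (t=0,i=16, bit11=1)
  nb .#.#.: next=#  (t=0,i=10, bit10=1)
  nb .#..#: next=#  (t=1,i=22, bit9=1)
  nb .#...: next=.  (t=6,i=23, bit8=0)
  nb ..###: next=#  (t=2,i=20, bit7=1)
  nb ..##.: next=.  (t=0,i=0, bit6=0)
  nb ..#.#: next=#  (t=0,i=9, bit5=1)
  nb ..#..: next=#  (t=1,i=21, bit4=1)
  nb ...##: next=#  (t=0,i=4, bit3=1)
  nb ...#.: next=#  (t=1,i=20, bit2=1)
  nb ....#: next=.  (t=0,i=23, bit1=0)
  nb .....: next=.  (t=2,i=3, bit0=0)
  bits 00000111001100100101111010111100 = 120741564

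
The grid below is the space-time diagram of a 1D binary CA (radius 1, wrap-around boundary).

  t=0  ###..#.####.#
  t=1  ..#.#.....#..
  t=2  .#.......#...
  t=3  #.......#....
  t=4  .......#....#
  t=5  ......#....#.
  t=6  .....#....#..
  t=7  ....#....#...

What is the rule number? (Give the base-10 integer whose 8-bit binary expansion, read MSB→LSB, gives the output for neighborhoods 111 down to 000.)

  ### -> .   bit 7 = 0  t=0,i=0
  ##. -> #   bit 6 = 1  t=0,i=2
  #.# -> .   bit 5 = 0  t=0,i=6
  #.. -> .   bit 4 = 0  t=0,i=3
  .## -> .   bit 3 = 0  t=0,i=7
  .#. -> .   bit 2 = 0  t=0,i=5
  ..# -> #   bit 1 = 1  t=0,i=4
  ... -> .   bit 0 = 0  t=1,i=0
  bits 01000010 = 66

66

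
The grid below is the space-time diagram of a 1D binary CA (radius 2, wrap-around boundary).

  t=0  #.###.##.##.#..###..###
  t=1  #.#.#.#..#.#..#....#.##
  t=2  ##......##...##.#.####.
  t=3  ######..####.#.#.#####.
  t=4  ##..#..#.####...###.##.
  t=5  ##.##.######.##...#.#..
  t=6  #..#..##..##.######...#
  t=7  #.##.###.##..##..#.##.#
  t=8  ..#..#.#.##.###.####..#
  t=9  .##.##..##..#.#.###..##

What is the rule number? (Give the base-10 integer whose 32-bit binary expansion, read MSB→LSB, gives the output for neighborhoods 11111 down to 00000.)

1708103797

  #####|.  b31=0 t=3,i=2
  ####.|#  b30=1 t=0,i=22
  ###.#|#  b29=1 t=0,i=0
  ###..|.  b28=0 t=0,i=17
  ##.##|.  b27=0 t=0,i=1
  ##.#.|#  b26=1 t=0,i=11
  ##..#|.  b25=0 t=0,i=18
  ##...|#  b24=1 t=2,i=2
  #.###|#  b23=1 t=0,i=2
  #.##.|#  b22=1 t=0,i=6
  #.#.#|.  b21=0 t=1,i=2
  #.#..|.  b20=0 t=0,i=12
  #..##|#  b19=1 t=0,i=14
  #..#.|#  b18=1 t=1,i=8
  #...#|#  b17=1 t=2,i=11
  #....|#  b16=1 t=1,i=16
  .####|#  b15=1 t=0,i=21
  .###.|.  b14=0 t=0,i=3
  .##.#|.  b13=0 t=0,i=7
  .##..|#  b12=1 t=2,i=1
  .#.##|#  b11=1 t=1,i=20
  .#.#.|.  b10=0 t=1,i=3
  .#..#|.  b9=0 t=0,i=13
  .#...|.  b8=0 t=1,i=15
  ..###|.  b7=0 t=0,i=15
  ..##.|#  b6=1 t=2,i=8
  ..#.#|#  b5=1 t=1,i=9
  ..#..|#  b4=1 t=1,i=14
  ...##|.  b3=0 t=2,i=7
  ...#.|#  b2=1 t=1,i=18
  ....#|.  b1=0 t=1,i=17
  .....|#  b0=1 t=2,i=4
  bits 01100101110011111001100001110101 = 1708103797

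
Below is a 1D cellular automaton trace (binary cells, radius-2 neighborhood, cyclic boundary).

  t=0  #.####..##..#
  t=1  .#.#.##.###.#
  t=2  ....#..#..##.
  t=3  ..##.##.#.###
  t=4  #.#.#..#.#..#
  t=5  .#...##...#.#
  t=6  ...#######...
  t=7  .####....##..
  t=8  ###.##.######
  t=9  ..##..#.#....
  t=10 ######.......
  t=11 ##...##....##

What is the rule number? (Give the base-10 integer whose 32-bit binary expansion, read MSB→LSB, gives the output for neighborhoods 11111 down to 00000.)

  #####|.  b31=0 t=6,i=5
  ####.|.  b30=0 t=0,i=4
  ###.#|#  b29=1 t=1,i=10
  ###..|#  b28=1 t=0,i=5
  ##.##|#  b27=1 t=0,i=1
  ##.#.|#  b26=1 t=1,i=11
  ##..#|#  b25=1 t=0,i=6
  ##...|#  b24=1 t=2,i=12
  #.###|.  b23=0 t=0,i=2
  #.##.|.  b22=0 t=1,i=5
  #.#.#|.  b21=0 t=1,i=1
  #.#..|.  b20=0 t=4,i=4
  #..##|.  b19=0 t=0,i=7
  #..#.|#  b18=1 t=2,i=6
  #...#|#  b17=1 t=5,i=3
  #....|.  b16=0 t=2,i=0
  .####|#  b15=1 t=0,i=3
  .###.|.  b14=0 t=1,i=9
  .##.#|.  b13=0 t=0,i=0
  .##..|#  b12=1 t=0,i=9
  .#.##|#  b11=1 t=1,i=4
  .#.#.|.  b10=0 t=1,i=0
  .#..#|#  b9=1 t=2,i=5
  .#...|.  b8=0 t=5,i=2
  ..###|#  b7=1 t=6,i=3
  ..##.|#  b6=1 t=0,i=8
  ..#.#|.  b5=0 t=4,i=7
  ..#..|.  b4=0 t=2,i=4
  ...##|#  b3=1 t=5,i=4
  ...#.|#  b2=1 t=2,i=3
  ....#|#  b1=1 t=2,i=2
  .....|.  b0=0 t=2,i=1
  bits 00111111000001101001101011001110 = 1057397454

1057397454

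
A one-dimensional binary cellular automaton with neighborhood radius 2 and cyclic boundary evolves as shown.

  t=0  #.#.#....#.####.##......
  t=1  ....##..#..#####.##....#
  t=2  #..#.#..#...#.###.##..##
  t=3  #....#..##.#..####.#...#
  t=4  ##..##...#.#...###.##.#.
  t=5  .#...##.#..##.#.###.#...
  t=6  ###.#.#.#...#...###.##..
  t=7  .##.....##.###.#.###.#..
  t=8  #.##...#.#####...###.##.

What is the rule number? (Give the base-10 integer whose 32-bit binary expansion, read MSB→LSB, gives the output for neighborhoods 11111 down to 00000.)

  [31] ##### => .  t=1,i=13
  [30] ####. => #  t=0,i=13
  [29] ###.# => #  t=0,i=14
  [28] ###.. => #  t=2,i=0
  [27] ##.## => #  t=0,i=15
  [26] ##.#. => .  t=3,i=10
  [25] ##..# => .  t=1,i=6
  [24] ##... => #  t=0,i=18
  [23] #.### => #  t=0,i=11
  [22] #.##. => .  t=0,i=16
  [21] #.#.# => .  t=0,i=2
  [20] #.#.. => #  t=0,i=4
  [19] #..## => .  t=1,i=10
  [18] #..#. => .  t=1,i=7
  [17] #...# => .  t=2,i=10
  [16] #.... => .  t=0,i=6
  [15] .#### => #  t=0,i=12
  [14] .###. => #  t=2,i=15
  [13] .##.# => #  t=3,i=9
  [12] .##.. => #  t=0,i=17
  [11] .#.## => .  t=0,i=10
  [10] .#.#. => .  t=0,i=1
  [9] .#..# => .  t=1,i=9
  [8] .#... => #  t=0,i=5
  [7] ..### => .  t=1,i=11
  [6] ..##. => .  t=1,i=4
  [5] ..#.# => .  t=0,i=0
  [4] ..#.. => #  t=1,i=8
  [3] ...## => #  t=1,i=3
  [2] ...#. => #  t=0,i=8
  [1] ....# => .  t=0,i=7
  [0] ..... => .  t=0,i=20
  bits 01111001100100001111000100011100 = 2039542044

2039542044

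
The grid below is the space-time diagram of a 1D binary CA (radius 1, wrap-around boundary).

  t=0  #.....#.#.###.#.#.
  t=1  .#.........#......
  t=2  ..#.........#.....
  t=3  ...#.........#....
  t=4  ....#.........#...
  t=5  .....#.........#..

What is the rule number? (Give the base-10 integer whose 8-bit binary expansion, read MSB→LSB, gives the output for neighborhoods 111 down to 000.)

144

  ### -> #   bit 7 = 1  t=0,i=11
  ##. -> .   bit 6 = 0  t=0,i=12
  #.# -> .   bit 5 = 0  t=0,i=7
  #.. -> #   bit 4 = 1  t=0,i=1
  .## -> .   bit 3 = 0  t=0,i=10
  .#. -> .   bit 2 = 0  t=0,i=0
  ..# -> .   bit 1 = 0  t=0,i=5
  ... -> .   bit 0 = 0  t=0,i=2
  bits 10010000 = 144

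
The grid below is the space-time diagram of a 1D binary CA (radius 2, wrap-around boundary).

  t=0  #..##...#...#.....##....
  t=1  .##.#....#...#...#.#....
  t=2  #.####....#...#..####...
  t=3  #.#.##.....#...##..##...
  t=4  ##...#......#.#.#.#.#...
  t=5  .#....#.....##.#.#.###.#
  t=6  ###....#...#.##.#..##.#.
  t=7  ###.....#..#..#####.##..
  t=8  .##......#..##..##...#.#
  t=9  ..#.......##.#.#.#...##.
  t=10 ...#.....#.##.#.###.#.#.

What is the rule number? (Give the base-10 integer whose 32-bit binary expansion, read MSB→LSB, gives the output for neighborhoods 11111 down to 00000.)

  [31] ##### => #  t=7,i=16
  [30] ####. => #  t=2,i=4
  [29] ###.# => .  t=5,i=21
  [28] ###.. => #  t=2,i=5
  [27] ##.## => .  t=7,i=19
  [26] ##.#. => #  t=1,i=3
  [25] ##..# => .  t=3,i=17
  [24] ##... => .  t=0,i=5
  [23] #.### => #  t=2,i=2
  [22] #.##. => .  t=3,i=4
  [21] #.#.# => .  t=3,i=2
  [20] #.#.. => #  t=1,i=4
  [19] #..## => #  t=0,i=2
  [18] #..#. => .  t=7,i=10
  [17] #...# => .  t=0,i=6
  [16] #.... => .  t=0,i=14
  [15] .#### => .  t=2,i=3
  [14] .###. => #  t=5,i=20
  [13] .##.# => #  t=1,i=2
  [12] .##.. => #  t=0,i=4
  [11] .#.## => .  t=2,i=1
  [10] .#.#. => #  t=1,i=18
  [9] .#..# => #  t=0,i=1
  [8] .#... => #  t=0,i=9
  [7] ..### => .  t=2,i=17
  [6] ..##. => .  t=0,i=3
  [5] ..#.# => #  t=1,i=17
  [4] ..#.. => .  t=0,i=0
  [3] ...## => #  t=0,i=17
  [2] ...#. => .  t=0,i=7
  [1] ....# => .  t=0,i=16
  [0] ..... => .  t=0,i=15
  bits 11010100100110000111011100101000 = 3566761768

3566761768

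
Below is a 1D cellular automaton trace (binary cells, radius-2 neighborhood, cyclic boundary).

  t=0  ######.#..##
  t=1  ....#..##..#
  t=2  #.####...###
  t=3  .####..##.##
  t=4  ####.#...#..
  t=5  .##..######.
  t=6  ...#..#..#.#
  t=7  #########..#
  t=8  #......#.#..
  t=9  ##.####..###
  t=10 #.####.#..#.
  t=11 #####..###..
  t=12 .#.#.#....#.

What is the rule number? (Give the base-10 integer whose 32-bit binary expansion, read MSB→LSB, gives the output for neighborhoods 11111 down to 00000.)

  ##### -> .   bit 31 = 0  t=0,i=0
  ####. -> #   bit 30 = 1  t=0,i=4
  ###.# -> .   bit 29 = 0  t=0,i=5
  ###.. -> .   bit 28 = 0  t=2,i=5
  ##.## -> #   bit 27 = 1  t=2,i=1
  ##.#. -> .   bit 26 = 0  t=0,i=6
  ##..# -> #   bit 25 = 1  t=1,i=9
  ##... -> .   bit 24 = 0  t=2,i=6
  #.### -> #   bit 23 = 1  t=2,i=2
  #.##. -> .   bit 22 = 0  t=3,i=10
  #.#.# -> #   bit 21 = 1  t=10,i=0
  #.#.. -> #   bit 20 = 1  t=0,i=7
  #..## -> .   bit 19 = 0  t=0,i=9
  #..#. -> #   bit 18 = 1  t=1,i=10
  #...# -> #   bit 17 = 1  t=2,i=7
  #.... -> .   bit 16 = 0  t=1,i=1
  .#### -> #   bit 15 = 1  t=0,i=11
  .###. -> .   bit 14 = 0  t=11,i=8
  .##.# -> .   bit 13 = 0  t=3,i=8
  .##.. -> .   bit 12 = 0  t=1,i=8
  .#.## -> #   bit 11 = 1  t=10,i=1
  .#.#. -> .   bit 10 = 0  t=6,i=10
  .#..# -> #   bit 9 = 1  t=0,i=8
  .#... -> #   bit 8 = 1  t=1,i=0
  ..### -> .   bit 7 = 0  t=0,i=10
  ..##. -> .   bit 6 = 0  t=1,i=7
  ..#.# -> .   bit 5 = 0  t=6,i=9
  ..#.. -> #   bit 4 = 1  t=1,i=4
  ...## -> #   bit 3 = 1  t=2,i=8
  ...#. -> #   bit 2 = 1  t=1,i=3
  ....# -> #   bit 1 = 1  t=1,i=2
  ..... -> #   bit 0 = 1  t=8,i=3
  bits 01001010101101101000101100011111 = 1253477151

1253477151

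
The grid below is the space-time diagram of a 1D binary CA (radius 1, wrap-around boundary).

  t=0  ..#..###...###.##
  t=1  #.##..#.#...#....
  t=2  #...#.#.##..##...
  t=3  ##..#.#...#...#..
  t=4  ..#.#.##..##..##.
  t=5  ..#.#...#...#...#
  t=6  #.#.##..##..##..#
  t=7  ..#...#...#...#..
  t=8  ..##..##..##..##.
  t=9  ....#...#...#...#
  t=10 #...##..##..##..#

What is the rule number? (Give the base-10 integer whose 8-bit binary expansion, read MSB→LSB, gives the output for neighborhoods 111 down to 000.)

148

  [7] ### => #  t=0,i=6
  [6] ##. => .  t=0,i=7
  [5] #.# => .  t=0,i=14
  [4] #.. => #  t=0,i=0
  [3] .## => .  t=0,i=5
  [2] .#. => #  t=0,i=2
  [1] ..# => .  t=0,i=1
  [0] ... => .  t=0,i=9
  bits 10010100 = 148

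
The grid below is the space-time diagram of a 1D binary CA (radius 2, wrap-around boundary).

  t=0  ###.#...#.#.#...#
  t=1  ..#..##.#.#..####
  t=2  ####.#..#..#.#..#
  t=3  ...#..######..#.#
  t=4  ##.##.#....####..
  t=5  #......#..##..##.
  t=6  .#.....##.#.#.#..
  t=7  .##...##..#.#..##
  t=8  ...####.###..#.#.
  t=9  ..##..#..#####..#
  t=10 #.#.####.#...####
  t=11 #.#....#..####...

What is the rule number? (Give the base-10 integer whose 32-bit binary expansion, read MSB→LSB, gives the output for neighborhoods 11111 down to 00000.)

858145784

  #####|.  b31=0 t=2,i=1
  ####.|.  b30=0 t=0,i=1
  ###.#|#  b29=1 t=0,i=2
  ###..|#  b28=1 t=1,i=16
  ##.##|.  b27=0 t=4,i=2
  ##.#.|.  b26=0 t=0,i=3
  ##..#|#  b25=1 t=1,i=0
  ##...|#  b24=1 t=7,i=3
  #.###|.  b23=0 t=8,i=8
  #.##.|.  b22=0 t=4,i=3
  #.#.#|#  b21=1 t=0,i=10
  #.#..|.  b20=0 t=0,i=4
  #..##|.  b19=0 t=1,i=4
  #..#.|#  b18=1 t=1,i=1
  #...#|#  b17=1 t=0,i=6
  #....|.  b16=0 t=4,i=8
  .####|.  b15=0 t=0,i=0
  .###.|#  b14=1 t=8,i=9
  .##.#|.  b13=0 t=1,i=6
  .##..|.  b12=0 t=5,i=11
  .#.##|.  b11=0 t=10,i=3
  .#.#.|.  b10=0 t=0,i=9
  .#..#|#  b9=1 t=1,i=3
  .#...|#  b8=1 t=0,i=5
  ..###|#  b7=1 t=0,i=16
  ..##.|#  b6=1 t=1,i=5
  ..#.#|#  b5=1 t=0,i=8
  ..#..|#  b4=1 t=1,i=2
  ...##|#  b3=1 t=0,i=15
  ...#.|.  b2=0 t=0,i=7
  ....#|.  b1=0 t=4,i=9
  .....|.  b0=0 t=5,i=3
  bits 00110011001001100100001111111000 = 858145784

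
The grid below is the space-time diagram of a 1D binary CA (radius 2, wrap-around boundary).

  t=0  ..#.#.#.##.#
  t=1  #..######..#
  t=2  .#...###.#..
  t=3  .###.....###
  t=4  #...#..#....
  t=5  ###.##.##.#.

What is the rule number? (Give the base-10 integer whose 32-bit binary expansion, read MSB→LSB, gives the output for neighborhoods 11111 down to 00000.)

3413249810

  [31] ##### => #  t=1,i=5
  [30] ####. => #  t=1,i=7
  [29] ###.# => .  t=2,i=7
  [28] ###.. => .  t=1,i=8
  [27] ##.## => #  t=3,i=0
  [26] ##.#. => .  t=0,i=10
  [25] ##..# => #  t=1,i=1
  [24] ##... => #  t=3,i=4
  [23] #.### => .  t=3,i=1
  [22] #.##. => #  t=0,i=8
  [21] #.#.# => #  t=0,i=4
  [20] #.#.. => #  t=0,i=11
  [19] #..## => .  t=1,i=2
  [18] #..#. => .  t=0,i=1
  [17] #...# => #  t=2,i=3
  [16] #.... => .  t=3,i=5
  [15] .#### => .  t=1,i=4
  [14] .###. => .  t=2,i=6
  [13] .##.# => .  t=0,i=9
  [12] .##.. => .  t=1,i=0
  [11] .#.## => #  t=0,i=7
  [10] .#.#. => #  t=0,i=3
  [9] .#..# => #  t=0,i=0
  [8] .#... => #  t=2,i=2
  [7] ..### => .  t=1,i=3
  [6] ..##. => .  t=1,i=11
  [5] ..#.# => .  t=0,i=2
  [4] ..#.. => #  t=2,i=1
  [3] ...## => .  t=2,i=4
  [2] ...#. => .  t=2,i=0
  [1] ....# => #  t=3,i=7
  [0] ..... => .  t=3,i=6
  bits 11001011011100100000111100010010 = 3413249810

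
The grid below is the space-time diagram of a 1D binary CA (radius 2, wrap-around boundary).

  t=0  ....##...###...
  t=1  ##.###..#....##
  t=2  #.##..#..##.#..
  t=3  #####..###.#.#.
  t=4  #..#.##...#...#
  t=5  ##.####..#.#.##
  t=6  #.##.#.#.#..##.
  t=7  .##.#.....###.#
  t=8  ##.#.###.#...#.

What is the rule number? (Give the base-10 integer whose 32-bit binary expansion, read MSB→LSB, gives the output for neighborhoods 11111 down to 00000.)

1321802605

  [31] ##### => .  t=3,i=2
  [30] ####. => #  t=1,i=0
  [29] ###.# => .  t=1,i=1
  [28] ###.. => .  t=0,i=11
  [27] ##.## => #  t=1,i=2
  [26] ##.#. => #  t=2,i=11
  [25] ##..# => #  t=1,i=6
  [24] ##... => .  t=0,i=6
  [23] #.### => #  t=1,i=3
  [22] #.##. => #  t=2,i=2
  [21] #.#.# => .  t=3,i=11
  [20] #.#.. => .  t=2,i=12
  [19] #..## => #  t=2,i=8
  [18] #..#. => .  t=1,i=7
  [17] #...# => .  t=0,i=7
  [16] #.... => #  t=0,i=13
  [15] .#### => .  t=1,i=14
  [14] .###. => .  t=0,i=10
  [13] .##.# => .  t=2,i=10
  [12] .##.. => #  t=0,i=5
  [11] .#.## => #  t=2,i=1
  [10] .#.#. => .  t=3,i=12
  [9] .#..# => #  t=2,i=7
  [8] .#... => #  t=1,i=9
  [7] ..### => .  t=0,i=9
  [6] ..##. => #  t=0,i=4
  [5] ..#.# => #  t=2,i=0
  [4] ..#.. => .  t=1,i=8
  [3] ...## => #  t=0,i=3
  [2] ...#. => #  t=4,i=9
  [1] ....# => .  t=0,i=2
  [0] ..... => #  t=0,i=0
  bits 01001110110010010001101101101101 = 1321802605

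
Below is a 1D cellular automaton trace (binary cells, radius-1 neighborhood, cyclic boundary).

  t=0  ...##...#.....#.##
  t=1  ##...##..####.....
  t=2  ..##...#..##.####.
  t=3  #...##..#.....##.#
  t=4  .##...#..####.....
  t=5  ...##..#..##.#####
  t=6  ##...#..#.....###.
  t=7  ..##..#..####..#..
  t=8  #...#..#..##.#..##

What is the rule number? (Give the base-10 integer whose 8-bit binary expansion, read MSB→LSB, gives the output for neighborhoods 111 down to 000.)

  nb ###: next=#  (t=1,i=10, bit7=1)
  nb ##.: next=.  (t=0,i=4, bit6=0)
  nb #.#: next=.  (t=0,i=15, bit5=0)
  nb #..: next=#  (t=0,i=0, bit4=1)
  nb .##: next=.  (t=0,i=3, bit3=0)
  nb .#.: next=.  (t=0,i=8, bit2=0)
  nb ..#: next=.  (t=0,i=2, bit1=0)
  nb ...: next=#  (t=0,i=1, bit0=1)
  bits 10010001 = 145

145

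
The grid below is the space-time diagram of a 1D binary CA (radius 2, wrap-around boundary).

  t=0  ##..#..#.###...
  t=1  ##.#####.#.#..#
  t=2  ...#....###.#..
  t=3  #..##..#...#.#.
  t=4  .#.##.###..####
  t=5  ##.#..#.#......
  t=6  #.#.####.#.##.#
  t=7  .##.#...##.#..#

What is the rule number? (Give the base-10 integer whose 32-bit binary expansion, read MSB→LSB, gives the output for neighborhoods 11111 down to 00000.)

350492537

  ##### -> .   bit 31 = 0  t=1,i=5
  ####. -> .   bit 30 = 0  t=1,i=6
  ###.# -> .   bit 29 = 0  t=1,i=1
  ###.. -> #   bit 28 = 1  t=0,i=11
  ##.## -> .   bit 27 = 0  t=1,i=2
  ##.#. -> #   bit 26 = 1  t=1,i=8
  ##..# -> .   bit 25 = 0  t=0,i=2
  ##... -> .   bit 24 = 0  t=0,i=12
  #.### -> #   bit 23 = 1  t=0,i=9
  #.##. -> #   bit 22 = 1  t=4,i=3
  #.#.# -> #   bit 21 = 1  t=1,i=9
  #.#.. -> .   bit 20 = 0  t=1,i=11
  #..## -> .   bit 19 = 0  t=1,i=13
  #..#. -> #   bit 18 = 1  t=0,i=3
  #...# -> .   bit 17 = 0  t=0,i=13
  #.... -> .   bit 16 = 0  t=2,i=5
  .#### -> .   bit 15 = 0  t=1,i=4
  .###. -> .   bit 14 = 0  t=0,i=10
  .##.# -> .   bit 13 = 0  t=4,i=4
  .##.. -> #   bit 12 = 1  t=0,i=1
  .#.## -> .   bit 11 = 0  t=0,i=8
  .#.#. -> #   bit 10 = 1  t=1,i=10
  .#..# -> #   bit 9 = 1  t=0,i=5
  .#... -> #   bit 8 = 1  t=2,i=4
  ..### -> .   bit 7 = 0  t=1,i=14
  ..##. -> #   bit 6 = 1  t=0,i=0
  ..#.# -> #   bit 5 = 1  t=0,i=7
  ..#.. -> #   bit 4 = 1  t=0,i=4
  ...## -> #   bit 3 = 1  t=0,i=14
  ...#. -> .   bit 2 = 0  t=2,i=2
  ....# -> .   bit 1 = 0  t=2,i=1
  ..... -> #   bit 0 = 1  t=2,i=0
  bits 00010100111001000001011101111001 = 350492537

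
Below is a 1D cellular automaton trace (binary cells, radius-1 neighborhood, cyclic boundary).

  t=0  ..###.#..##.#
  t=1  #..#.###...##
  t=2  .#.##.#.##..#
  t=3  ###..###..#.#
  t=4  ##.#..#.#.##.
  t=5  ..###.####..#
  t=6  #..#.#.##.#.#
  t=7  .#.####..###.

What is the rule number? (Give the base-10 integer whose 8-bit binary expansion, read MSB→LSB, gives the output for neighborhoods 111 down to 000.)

  ###|#  b7=1 t=0,i=3
  ##.|.  b6=0 t=0,i=4
  #.#|#  b5=1 t=0,i=5
  #..|#  b4=1 t=0,i=0
  .##|.  b3=0 t=0,i=2
  .#.|#  b2=1 t=0,i=6
  ..#|.  b1=0 t=0,i=1
  ...|#  b0=1 t=1,i=9
  bits 10110101 = 181

181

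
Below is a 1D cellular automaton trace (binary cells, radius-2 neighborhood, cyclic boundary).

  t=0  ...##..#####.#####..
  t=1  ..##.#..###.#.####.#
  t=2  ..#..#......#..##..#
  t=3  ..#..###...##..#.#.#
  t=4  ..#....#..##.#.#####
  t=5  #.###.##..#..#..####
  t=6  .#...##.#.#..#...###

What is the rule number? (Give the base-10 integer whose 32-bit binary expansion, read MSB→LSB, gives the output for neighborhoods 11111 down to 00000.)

3664872828

  [31] ##### => #  t=0,i=9
  [30] ####. => #  t=0,i=10
  [29] ###.# => .  t=0,i=11
  [28] ###.. => #  t=0,i=17
  [27] ##.## => #  t=0,i=12
  [26] ##.#. => .  t=1,i=4
  [25] ##..# => #  t=0,i=5
  [24] ##... => .  t=0,i=18
  [23] #.### => .  t=0,i=13
  [22] #.##. => #  t=5,i=6
  [21] #.#.# => #  t=1,i=12
  [20] #.#.. => #  t=1,i=5
  [19] #..## => .  t=0,i=6
  [18] #..#. => .  t=2,i=1
  [17] #...# => .  t=3,i=9
  [16] #.... => #  t=0,i=19
  [15] .#### => #  t=0,i=8
  [14] .###. => .  t=1,i=9
  [13] .##.# => .  t=1,i=3
  [12] .##.. => .  t=0,i=4
  [11] .#.## => .  t=1,i=13
  [10] .#.#. => #  t=3,i=16
  [9] .#..# => .  t=1,i=0
  [8] .#... => #  t=2,i=6
  [7] ..### => .  t=0,i=7
  [6] ..##. => #  t=0,i=3
  [5] ..#.# => #  t=3,i=15
  [4] ..#.. => #  t=2,i=2
  [3] ...## => #  t=0,i=2
  [2] ...#. => #  t=2,i=11
  [1] ....# => .  t=0,i=1
  [0] ..... => .  t=0,i=0
  bits 11011010011100011000010101111100 = 3664872828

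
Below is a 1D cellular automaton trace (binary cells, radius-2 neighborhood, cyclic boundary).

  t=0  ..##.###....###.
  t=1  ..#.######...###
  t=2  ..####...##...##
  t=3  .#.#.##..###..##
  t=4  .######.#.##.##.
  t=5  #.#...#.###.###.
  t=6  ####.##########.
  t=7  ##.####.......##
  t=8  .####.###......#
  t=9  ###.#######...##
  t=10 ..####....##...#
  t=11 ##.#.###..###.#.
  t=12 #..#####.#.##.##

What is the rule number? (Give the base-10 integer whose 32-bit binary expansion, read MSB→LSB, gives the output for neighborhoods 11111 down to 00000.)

  ##### -> .   bit 31 = 0  t=1,i=6
  ####. -> .   bit 30 = 0  t=1,i=8
  ###.# -> #   bit 29 = 1  t=4,i=6
  ###.. -> #   bit 28 = 1  t=0,i=7
  ##.## -> #   bit 27 = 1  t=0,i=4
  ##.#. -> .   bit 26 = 0  t=3,i=0
  ##..# -> .   bit 25 = 0  t=1,i=0
  ##... -> #   bit 24 = 1  t=0,i=8
  #.### -> #   bit 23 = 1  t=0,i=5
  #.##. -> #   bit 22 = 1  t=3,i=5
  #.#.# -> #   bit 21 = 1  t=3,i=1
  #.#.. -> #   bit 20 = 1  t=5,i=2
  #..## -> #   bit 19 = 1  t=2,i=1
  #..#. -> .   bit 18 = 0  t=1,i=1
  #...# -> .   bit 17 = 0  t=0,i=0
  #.... -> #   bit 16 = 1  t=0,i=9
  .#### -> #   bit 15 = 1  t=1,i=5
  .###. -> #   bit 14 = 1  t=0,i=6
  .##.# -> .   bit 13 = 0  t=0,i=3
  .##.. -> #   bit 12 = 1  t=2,i=10
  .#.## -> #   bit 11 = 1  t=1,i=3
  .#.#. -> #   bit 10 = 1  t=3,i=2
  .#..# -> #   bit 9 = 1  t=10,i=0
  .#... -> #   bit 8 = 1  t=5,i=3
  ..### -> .   bit 7 = 0  t=0,i=12
  ..##. -> #   bit 6 = 1  t=0,i=2
  ..#.# -> #   bit 5 = 1  t=1,i=2
  ..#.. -> .   bit 4 = 0  t=10,i=15
  ...## -> .   bit 3 = 0  t=0,i=1
  ...#. -> #   bit 2 = 1  t=5,i=5
  ....# -> .   bit 1 = 0  t=0,i=10
  ..... -> .   bit 0 = 0  t=7,i=9
  bits 00111001111110011101111101100100 = 972676964

972676964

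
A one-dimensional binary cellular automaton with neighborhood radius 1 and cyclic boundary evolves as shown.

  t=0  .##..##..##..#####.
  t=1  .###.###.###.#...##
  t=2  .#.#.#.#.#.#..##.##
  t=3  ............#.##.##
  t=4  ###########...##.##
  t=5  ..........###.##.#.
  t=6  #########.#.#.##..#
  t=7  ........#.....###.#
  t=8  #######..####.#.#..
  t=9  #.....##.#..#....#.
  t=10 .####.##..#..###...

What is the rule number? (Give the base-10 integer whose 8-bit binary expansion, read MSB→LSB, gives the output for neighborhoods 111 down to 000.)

  [7] ### => .  t=0,i=14
  [6] ##. => #  t=0,i=2
  [5] #.# => .  t=1,i=0
  [4] #.. => #  t=0,i=3
  [3] .## => #  t=0,i=1
  [2] .#. => .  t=1,i=13
  [1] ..# => .  t=0,i=0
  [0] ... => #  t=1,i=15
  bits 01011001 = 89

89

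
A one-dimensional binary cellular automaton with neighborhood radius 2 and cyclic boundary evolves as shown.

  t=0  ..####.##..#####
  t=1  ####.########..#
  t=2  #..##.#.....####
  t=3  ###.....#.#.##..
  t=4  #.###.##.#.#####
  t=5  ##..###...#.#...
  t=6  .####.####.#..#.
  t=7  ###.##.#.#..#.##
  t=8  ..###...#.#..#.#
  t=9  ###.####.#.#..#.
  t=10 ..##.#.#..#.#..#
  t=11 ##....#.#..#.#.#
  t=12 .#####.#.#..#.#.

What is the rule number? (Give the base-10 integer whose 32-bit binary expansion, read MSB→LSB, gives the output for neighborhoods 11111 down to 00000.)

994811542

  #####|.  b31=0 t=0,i=13
  ####.|.  b30=0 t=0,i=4
  ###.#|#  b29=1 t=0,i=5
  ###..|#  b28=1 t=0,i=15
  ##.##|#  b27=1 t=0,i=6
  ##.#.|.  b26=0 t=2,i=5
  ##..#|#  b25=1 t=0,i=0
  ##...|#  b24=1 t=3,i=3
  #.###|.  b23=0 t=1,i=5
  #.##.|#  b22=1 t=0,i=7
  #.#.#|.  b21=0 t=3,i=10
  #.#..|.  b20=0 t=2,i=6
  #..##|#  b19=1 t=0,i=1
  #..#.|.  b18=0 t=6,i=13
  #...#|#  b17=1 t=5,i=8
  #....|#  b16=1 t=2,i=8
  .####|#  b15=1 t=0,i=3
  .###.|.  b14=0 t=3,i=1
  .##.#|.  b13=0 t=2,i=4
  .##..|#  b12=1 t=0,i=8
  .#.##|#  b11=1 t=3,i=11
  .#.#.|#  b10=1 t=3,i=9
  .#..#|#  b9=1 t=6,i=12
  .#...|.  b8=0 t=2,i=7
  ..###|#  b7=1 t=0,i=2
  ..##.|.  b6=0 t=2,i=3
  ..#.#|.  b5=0 t=3,i=8
  ..#..|#  b4=1 t=6,i=14
  ...##|.  b3=0 t=2,i=11
  ...#.|#  b2=1 t=3,i=7
  ....#|#  b1=1 t=2,i=10
  .....|.  b0=0 t=2,i=9
  bits 00111011010010111001111010010110 = 994811542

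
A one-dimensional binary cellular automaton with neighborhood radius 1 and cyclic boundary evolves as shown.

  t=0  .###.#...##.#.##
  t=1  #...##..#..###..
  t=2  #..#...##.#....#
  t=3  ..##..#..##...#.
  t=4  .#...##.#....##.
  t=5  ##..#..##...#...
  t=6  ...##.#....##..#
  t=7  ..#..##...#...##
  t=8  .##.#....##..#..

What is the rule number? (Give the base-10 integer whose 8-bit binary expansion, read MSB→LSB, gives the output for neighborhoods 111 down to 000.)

  nb ###: next=.  (t=0,i=2, bit7=0)
  nb ##.: next=.  (t=0,i=3, bit6=0)
  nb #.#: next=#  (t=0,i=0, bit5=1)
  nb #..: next=.  (t=0,i=6, bit4=0)
  nb .##: next=.  (t=0,i=1, bit3=0)
  nb .#.: next=#  (t=0,i=5, bit2=1)
  nb ..#: next=#  (t=0,i=8, bit1=1)
  nb ...: next=.  (t=0,i=7, bit0=0)
  bits 00100110 = 38

38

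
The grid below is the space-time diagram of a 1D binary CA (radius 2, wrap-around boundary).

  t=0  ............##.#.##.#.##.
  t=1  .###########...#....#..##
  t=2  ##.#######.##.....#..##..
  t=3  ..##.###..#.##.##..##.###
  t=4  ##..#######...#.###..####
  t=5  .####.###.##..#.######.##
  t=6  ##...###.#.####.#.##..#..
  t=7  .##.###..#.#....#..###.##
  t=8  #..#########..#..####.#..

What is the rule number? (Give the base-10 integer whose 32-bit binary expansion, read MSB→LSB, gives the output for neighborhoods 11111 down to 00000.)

  ##### -> #   bit 31 = 1  t=1,i=3
  ####. -> .   bit 30 = 0  t=1,i=10
  ###.# -> .   bit 29 = 0  t=2,i=9
  ###.. -> #   bit 28 = 1  t=1,i=11
  ##.## -> #   bit 27 = 1  t=1,i=0
  ##.#. -> .   bit 26 = 0  t=0,i=14
  ##..# -> #   bit 25 = 1  t=2,i=23
  ##... -> #   bit 24 = 1  t=0,i=24
  #.### -> #   bit 23 = 1  t=1,i=1
  #.##. -> .   bit 22 = 0  t=0,i=17
  #.#.# -> #   bit 21 = 1  t=0,i=15
  #.#.. -> #   bit 20 = 1  t=7,i=11
  #..## -> #   bit 19 = 1  t=1,i=22
  #..#. -> #   bit 18 = 1  t=3,i=9
  #...# -> .   bit 17 = 0  t=1,i=13
  #.... -> .   bit 16 = 0  t=0,i=0
  .#### -> .   bit 15 = 0  t=1,i=2
  .###. -> #   bit 14 = 1  t=3,i=6
  .##.# -> .   bit 13 = 0  t=0,i=13
  .##.. -> #   bit 12 = 1  t=0,i=23
  .#.## -> .   bit 11 = 0  t=0,i=16
  .#.#. -> #   bit 10 = 1  t=7,i=10
  .#..# -> #   bit 9 = 1  t=1,i=21
  .#... -> .   bit 8 = 0  t=1,i=16
  ..### -> #   bit 7 = 1  t=4,i=4
  ..##. -> .   bit 6 = 0  t=0,i=12
  ..#.# -> #   bit 5 = 1  t=3,i=10
  ..#.. -> .   bit 4 = 0  t=1,i=15
  ...## -> #   bit 3 = 1  t=0,i=11
  ...#. -> .   bit 2 = 0  t=1,i=14
  ....# -> #   bit 1 = 1  t=0,i=10
  ..... -> #   bit 0 = 1  t=0,i=1
  bits 10011011101111000101011010101011 = 2612811435

2612811435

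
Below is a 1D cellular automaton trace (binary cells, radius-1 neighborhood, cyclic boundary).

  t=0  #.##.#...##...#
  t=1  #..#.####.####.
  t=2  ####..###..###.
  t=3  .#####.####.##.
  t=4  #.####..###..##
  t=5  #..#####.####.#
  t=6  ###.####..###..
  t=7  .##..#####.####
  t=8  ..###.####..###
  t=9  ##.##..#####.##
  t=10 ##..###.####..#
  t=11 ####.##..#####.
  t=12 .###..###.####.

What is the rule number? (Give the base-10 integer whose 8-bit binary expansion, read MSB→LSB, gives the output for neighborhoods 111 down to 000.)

  ###|#  b7=1 t=1,i=6
  ##.|#  b6=1 t=0,i=0
  #.#|.  b5=0 t=0,i=1
  #..|#  b4=1 t=0,i=6
  .##|.  b3=0 t=0,i=2
  .#.|#  b2=1 t=0,i=5
  ..#|#  b1=1 t=0,i=8
  ...|#  b0=1 t=0,i=7
  bits 11010111 = 215

215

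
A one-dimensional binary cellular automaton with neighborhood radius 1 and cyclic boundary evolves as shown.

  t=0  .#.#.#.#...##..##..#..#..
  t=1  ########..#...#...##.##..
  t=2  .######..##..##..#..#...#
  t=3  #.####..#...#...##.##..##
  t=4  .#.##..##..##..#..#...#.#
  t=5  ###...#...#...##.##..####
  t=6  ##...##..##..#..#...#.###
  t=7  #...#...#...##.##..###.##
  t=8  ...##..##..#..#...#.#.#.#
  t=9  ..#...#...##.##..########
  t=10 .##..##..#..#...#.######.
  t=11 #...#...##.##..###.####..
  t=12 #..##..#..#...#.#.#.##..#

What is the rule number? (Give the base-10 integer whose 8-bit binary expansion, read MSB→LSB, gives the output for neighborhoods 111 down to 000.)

166

  ### -> #   bit 7 = 1  t=1,i=1
  ##. -> .   bit 6 = 0  t=0,i=12
  #.# -> #   bit 5 = 1  t=0,i=2
  #.. -> .   bit 4 = 0  t=0,i=8
  .## -> .   bit 3 = 0  t=0,i=11
  .#. -> #   bit 2 = 1  t=0,i=1
  ..# -> #   bit 1 = 1  t=0,i=0
  ... -> .   bit 0 = 0  t=0,i=9
  bits 10100110 = 166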